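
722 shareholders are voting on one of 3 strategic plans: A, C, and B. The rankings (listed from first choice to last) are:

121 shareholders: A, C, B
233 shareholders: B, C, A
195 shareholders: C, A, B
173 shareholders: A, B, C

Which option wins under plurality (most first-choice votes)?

A

First-place votes: A 294, C 195, B 233.
A has the most first-place votes.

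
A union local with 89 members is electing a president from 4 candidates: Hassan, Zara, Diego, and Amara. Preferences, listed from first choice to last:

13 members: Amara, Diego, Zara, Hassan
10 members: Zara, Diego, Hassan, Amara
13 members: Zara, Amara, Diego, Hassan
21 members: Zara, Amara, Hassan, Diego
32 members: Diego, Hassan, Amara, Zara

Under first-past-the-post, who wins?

First-place votes: Hassan 0, Zara 44, Diego 32, Amara 13.
Zara has the most first-place votes.

Zara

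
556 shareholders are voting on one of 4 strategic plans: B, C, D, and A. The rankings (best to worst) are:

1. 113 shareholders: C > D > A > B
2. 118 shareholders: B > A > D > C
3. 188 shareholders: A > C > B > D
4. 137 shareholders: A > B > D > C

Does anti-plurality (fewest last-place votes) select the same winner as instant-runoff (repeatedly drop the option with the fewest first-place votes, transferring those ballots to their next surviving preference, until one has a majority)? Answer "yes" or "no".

yes

Anti-plurality — last-place votes: B 113, C 255, D 188, A 0. Winner: A.
Instant-runoff — R1 B 118, C 113, D 0, A 325 (A winner). Winner: A.
The two methods agree.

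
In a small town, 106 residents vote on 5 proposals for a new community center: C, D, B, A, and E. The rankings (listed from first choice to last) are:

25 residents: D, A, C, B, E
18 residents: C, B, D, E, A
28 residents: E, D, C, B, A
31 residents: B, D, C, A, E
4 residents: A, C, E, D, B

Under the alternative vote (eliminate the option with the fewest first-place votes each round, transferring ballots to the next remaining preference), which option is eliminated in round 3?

Round 1: C 18, D 25, B 31, A 4, E 28. Eliminate A.
Round 2: C 22, D 25, B 31, E 28. Eliminate C.
Round 3: D 25, B 49, E 32. Eliminate D.

D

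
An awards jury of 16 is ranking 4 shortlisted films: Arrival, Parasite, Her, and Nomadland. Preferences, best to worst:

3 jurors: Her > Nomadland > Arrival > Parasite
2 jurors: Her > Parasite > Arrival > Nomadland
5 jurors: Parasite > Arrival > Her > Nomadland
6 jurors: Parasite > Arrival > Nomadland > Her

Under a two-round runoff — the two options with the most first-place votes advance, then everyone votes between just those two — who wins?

Parasite

Round 1 first-place votes: Arrival 0, Parasite 11, Her 5, Nomadland 0.
Parasite and Her advance.
Runoff: Parasite is preferred to Her by 11 voters; Her by 5.
Parasite wins the runoff.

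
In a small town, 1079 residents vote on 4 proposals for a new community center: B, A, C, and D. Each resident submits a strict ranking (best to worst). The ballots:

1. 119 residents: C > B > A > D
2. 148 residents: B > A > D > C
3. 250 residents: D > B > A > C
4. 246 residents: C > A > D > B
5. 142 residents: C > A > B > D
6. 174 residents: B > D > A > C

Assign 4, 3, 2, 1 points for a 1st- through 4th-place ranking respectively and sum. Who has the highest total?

B

B: 119·3 + 148·4 + 250·3 + 246·1 + 142·2 + 174·4 = 2925
A: 119·2 + 148·3 + 250·2 + 246·3 + 142·3 + 174·2 = 2694
C: 119·4 + 148·1 + 250·1 + 246·4 + 142·4 + 174·1 = 2600
D: 119·1 + 148·2 + 250·4 + 246·2 + 142·1 + 174·3 = 2571
B has the highest Borda score (2925).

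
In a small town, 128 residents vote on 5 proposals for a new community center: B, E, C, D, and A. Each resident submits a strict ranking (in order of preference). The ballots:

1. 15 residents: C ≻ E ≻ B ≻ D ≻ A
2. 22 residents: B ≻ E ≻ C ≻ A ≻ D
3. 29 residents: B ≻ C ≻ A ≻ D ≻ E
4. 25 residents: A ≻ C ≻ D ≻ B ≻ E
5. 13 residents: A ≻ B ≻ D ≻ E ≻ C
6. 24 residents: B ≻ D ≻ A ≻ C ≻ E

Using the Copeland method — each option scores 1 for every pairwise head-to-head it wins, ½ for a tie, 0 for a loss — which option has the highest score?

B: beats E, C, D, and A → score 4.
E: loses to B, C, D, and A → score 0.
C: beats E, D, and A; loses to B → score 3.
D: beats E; loses to B, C, and A → score 1.
A: beats E and D; loses to B and C → score 2.
B has the best pairwise record.

B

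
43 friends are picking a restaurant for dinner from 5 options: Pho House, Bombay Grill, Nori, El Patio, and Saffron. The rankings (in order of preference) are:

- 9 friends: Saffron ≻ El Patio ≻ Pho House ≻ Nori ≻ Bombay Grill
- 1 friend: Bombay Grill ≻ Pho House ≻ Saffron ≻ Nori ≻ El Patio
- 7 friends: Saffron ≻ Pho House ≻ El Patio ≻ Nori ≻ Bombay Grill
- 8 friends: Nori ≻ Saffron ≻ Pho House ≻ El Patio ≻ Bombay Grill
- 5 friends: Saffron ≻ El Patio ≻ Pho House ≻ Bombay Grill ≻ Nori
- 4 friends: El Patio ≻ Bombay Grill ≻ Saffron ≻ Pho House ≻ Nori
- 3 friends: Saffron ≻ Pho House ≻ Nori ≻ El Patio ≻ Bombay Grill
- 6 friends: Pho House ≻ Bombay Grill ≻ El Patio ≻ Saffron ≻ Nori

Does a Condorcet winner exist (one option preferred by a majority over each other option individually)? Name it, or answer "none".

Saffron vs Pho House: 36–7 for Saffron.
Saffron vs Bombay Grill: 32–11 for Saffron.
Saffron vs Nori: 35–8 for Saffron.
Saffron vs El Patio: 33–10 for Saffron.
Saffron beats every other option head-to-head.

Saffron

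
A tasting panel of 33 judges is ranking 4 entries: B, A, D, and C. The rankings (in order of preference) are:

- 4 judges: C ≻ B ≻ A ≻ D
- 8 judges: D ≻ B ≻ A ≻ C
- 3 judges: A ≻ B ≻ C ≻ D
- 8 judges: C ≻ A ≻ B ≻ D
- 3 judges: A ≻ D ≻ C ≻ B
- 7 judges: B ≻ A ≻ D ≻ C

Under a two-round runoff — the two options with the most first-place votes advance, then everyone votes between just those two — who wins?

D

Round 1 first-place votes: B 7, A 6, D 8, C 12.
C and D advance.
Runoff: C is preferred to D by 15 voters; D by 18.
D wins the runoff.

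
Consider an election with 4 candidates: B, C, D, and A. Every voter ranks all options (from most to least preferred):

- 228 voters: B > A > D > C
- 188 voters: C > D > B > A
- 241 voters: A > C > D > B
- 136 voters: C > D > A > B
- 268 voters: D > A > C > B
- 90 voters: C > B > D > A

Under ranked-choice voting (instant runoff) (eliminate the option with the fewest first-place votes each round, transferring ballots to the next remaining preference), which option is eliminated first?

B

Round 1: B 228, C 414, D 268, A 241. Eliminate B.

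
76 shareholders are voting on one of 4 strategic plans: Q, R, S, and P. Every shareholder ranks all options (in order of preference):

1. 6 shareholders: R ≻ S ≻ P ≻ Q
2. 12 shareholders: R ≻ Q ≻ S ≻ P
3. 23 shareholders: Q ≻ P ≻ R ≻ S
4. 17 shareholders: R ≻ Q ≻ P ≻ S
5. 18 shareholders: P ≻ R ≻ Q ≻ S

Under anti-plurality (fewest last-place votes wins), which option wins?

Last-place votes: Q 6, R 0, S 58, P 12.
R is ranked last by the fewest voters, so R wins.

R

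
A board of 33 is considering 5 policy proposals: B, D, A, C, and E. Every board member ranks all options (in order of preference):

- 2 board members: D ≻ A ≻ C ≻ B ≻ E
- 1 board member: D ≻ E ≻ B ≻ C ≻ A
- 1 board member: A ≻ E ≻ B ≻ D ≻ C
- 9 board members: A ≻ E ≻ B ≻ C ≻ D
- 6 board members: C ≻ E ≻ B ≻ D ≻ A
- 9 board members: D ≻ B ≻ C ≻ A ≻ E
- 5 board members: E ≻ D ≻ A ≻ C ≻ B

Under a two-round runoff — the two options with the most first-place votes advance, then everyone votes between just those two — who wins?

Round 1 first-place votes: B 0, D 12, A 10, C 6, E 5.
D and A advance.
Runoff: D is preferred to A by 23 voters; A by 10.
D wins the runoff.

D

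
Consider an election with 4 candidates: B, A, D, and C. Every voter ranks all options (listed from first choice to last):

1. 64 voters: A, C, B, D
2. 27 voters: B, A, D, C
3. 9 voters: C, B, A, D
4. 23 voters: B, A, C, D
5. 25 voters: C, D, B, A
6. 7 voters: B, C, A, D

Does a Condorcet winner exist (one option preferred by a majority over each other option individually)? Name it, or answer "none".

none

Checking pairwise contests:
C beats B 98–57.
B beats A 91–64.
B beats D 130–25.
A beats C 114–41.
Every option loses at least one head-to-head, so there is no Condorcet winner.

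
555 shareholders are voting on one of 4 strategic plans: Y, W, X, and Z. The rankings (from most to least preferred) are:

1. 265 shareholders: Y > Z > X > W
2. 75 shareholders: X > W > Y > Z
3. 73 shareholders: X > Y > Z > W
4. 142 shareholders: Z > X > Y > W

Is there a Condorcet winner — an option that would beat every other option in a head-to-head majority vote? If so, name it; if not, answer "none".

Checking pairwise contests:
X beats Y 290–265.
Y beats W 480–75.
Z beats X 407–148.
Y beats Z 413–142.
Every option loses at least one head-to-head, so there is no Condorcet winner.

none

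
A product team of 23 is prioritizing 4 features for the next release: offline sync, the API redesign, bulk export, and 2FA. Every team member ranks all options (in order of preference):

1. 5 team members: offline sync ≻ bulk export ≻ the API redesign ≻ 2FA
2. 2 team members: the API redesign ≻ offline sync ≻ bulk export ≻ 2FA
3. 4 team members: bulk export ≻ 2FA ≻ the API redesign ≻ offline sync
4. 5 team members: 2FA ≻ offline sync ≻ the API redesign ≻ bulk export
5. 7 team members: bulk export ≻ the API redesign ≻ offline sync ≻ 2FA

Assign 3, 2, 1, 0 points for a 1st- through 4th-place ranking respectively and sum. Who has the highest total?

bulk export

offline sync: 5·3 + 2·2 + 4·0 + 5·2 + 7·1 = 36
the API redesign: 5·1 + 2·3 + 4·1 + 5·1 + 7·2 = 34
bulk export: 5·2 + 2·1 + 4·3 + 5·0 + 7·3 = 45
2FA: 5·0 + 2·0 + 4·2 + 5·3 + 7·0 = 23
bulk export has the highest Borda score (45).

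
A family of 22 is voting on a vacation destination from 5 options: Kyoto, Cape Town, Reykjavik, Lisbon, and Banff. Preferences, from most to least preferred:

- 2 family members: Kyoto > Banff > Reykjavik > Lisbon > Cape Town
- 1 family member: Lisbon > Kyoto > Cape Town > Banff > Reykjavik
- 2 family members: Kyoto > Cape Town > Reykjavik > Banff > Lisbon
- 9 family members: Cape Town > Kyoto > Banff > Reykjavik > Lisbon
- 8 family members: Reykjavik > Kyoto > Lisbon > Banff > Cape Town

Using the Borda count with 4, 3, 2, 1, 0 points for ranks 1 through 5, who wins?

Kyoto

Kyoto: 2·4 + 1·3 + 2·4 + 9·3 + 8·3 = 70
Cape Town: 2·0 + 1·2 + 2·3 + 9·4 + 8·0 = 44
Reykjavik: 2·2 + 1·0 + 2·2 + 9·1 + 8·4 = 49
Lisbon: 2·1 + 1·4 + 2·0 + 9·0 + 8·2 = 22
Banff: 2·3 + 1·1 + 2·1 + 9·2 + 8·1 = 35
Kyoto has the highest Borda score (70).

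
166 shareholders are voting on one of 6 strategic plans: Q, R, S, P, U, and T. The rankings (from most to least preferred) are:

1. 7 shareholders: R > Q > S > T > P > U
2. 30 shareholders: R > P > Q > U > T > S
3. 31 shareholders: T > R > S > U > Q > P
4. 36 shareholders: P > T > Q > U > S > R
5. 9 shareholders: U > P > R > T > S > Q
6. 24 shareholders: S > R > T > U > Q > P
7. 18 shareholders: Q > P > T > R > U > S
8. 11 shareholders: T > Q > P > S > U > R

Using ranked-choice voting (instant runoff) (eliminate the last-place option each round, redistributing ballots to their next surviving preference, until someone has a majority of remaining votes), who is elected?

R

Round 1: Q 18, R 37, S 24, P 36, U 9, T 42. Eliminate U.
Round 2: Q 18, R 37, S 24, P 45, T 42. Eliminate Q.
Round 3: R 37, S 24, P 63, T 42. Eliminate S.
Round 4: R 61, P 63, T 42. Eliminate T.
Round 5: R 92, P 74. R has a majority.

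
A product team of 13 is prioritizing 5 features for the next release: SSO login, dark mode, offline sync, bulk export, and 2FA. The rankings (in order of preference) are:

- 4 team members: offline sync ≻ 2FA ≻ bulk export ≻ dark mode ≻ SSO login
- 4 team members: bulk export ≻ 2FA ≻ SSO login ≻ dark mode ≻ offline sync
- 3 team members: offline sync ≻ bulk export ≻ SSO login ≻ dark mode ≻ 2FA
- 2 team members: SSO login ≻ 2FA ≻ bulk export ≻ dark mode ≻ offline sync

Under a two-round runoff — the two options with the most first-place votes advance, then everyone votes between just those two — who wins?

Round 1 first-place votes: SSO login 2, dark mode 0, offline sync 7, bulk export 4, 2FA 0.
offline sync and bulk export advance.
Runoff: offline sync is preferred to bulk export by 7 voters; bulk export by 6.
offline sync wins the runoff.

offline sync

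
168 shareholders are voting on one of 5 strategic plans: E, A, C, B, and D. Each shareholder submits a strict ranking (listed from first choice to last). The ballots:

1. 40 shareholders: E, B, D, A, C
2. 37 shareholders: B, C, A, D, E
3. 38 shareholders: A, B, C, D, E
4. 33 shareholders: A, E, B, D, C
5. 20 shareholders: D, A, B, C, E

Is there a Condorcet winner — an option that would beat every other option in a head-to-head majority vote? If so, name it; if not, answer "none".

A

A vs E: 128–40 for A.
A vs C: 131–37 for A.
A vs B: 91–77 for A.
A vs D: 108–60 for A.
A beats every other option head-to-head.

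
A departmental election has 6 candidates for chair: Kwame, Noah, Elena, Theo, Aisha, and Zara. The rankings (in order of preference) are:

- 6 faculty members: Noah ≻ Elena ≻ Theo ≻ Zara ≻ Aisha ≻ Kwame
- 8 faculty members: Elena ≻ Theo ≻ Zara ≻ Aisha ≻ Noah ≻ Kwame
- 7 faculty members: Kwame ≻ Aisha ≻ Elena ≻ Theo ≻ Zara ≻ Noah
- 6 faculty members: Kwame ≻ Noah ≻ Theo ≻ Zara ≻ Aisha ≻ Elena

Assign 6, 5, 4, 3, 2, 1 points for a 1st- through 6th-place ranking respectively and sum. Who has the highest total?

Kwame: 6·1 + 8·1 + 7·6 + 6·6 = 92
Noah: 6·6 + 8·2 + 7·1 + 6·5 = 89
Elena: 6·5 + 8·6 + 7·4 + 6·1 = 112
Theo: 6·4 + 8·5 + 7·3 + 6·4 = 109
Aisha: 6·2 + 8·3 + 7·5 + 6·2 = 83
Zara: 6·3 + 8·4 + 7·2 + 6·3 = 82
Elena has the highest Borda score (112).

Elena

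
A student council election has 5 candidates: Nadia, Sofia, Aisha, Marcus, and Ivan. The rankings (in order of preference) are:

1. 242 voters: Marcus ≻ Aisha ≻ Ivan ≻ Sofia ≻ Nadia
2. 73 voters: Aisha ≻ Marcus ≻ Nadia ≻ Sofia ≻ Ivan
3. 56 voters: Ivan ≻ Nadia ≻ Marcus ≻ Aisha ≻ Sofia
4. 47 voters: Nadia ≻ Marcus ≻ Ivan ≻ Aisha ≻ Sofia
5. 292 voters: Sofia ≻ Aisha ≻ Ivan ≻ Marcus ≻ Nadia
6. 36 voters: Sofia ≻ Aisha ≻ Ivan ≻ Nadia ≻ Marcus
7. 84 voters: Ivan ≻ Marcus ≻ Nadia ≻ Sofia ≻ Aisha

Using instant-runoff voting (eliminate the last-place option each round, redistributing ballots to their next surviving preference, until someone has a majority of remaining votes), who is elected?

Round 1: Nadia 47, Sofia 328, Aisha 73, Marcus 242, Ivan 140. Eliminate Nadia.
Round 2: Sofia 328, Aisha 73, Marcus 289, Ivan 140. Eliminate Aisha.
Round 3: Sofia 328, Marcus 362, Ivan 140. Eliminate Ivan.
Round 4: Sofia 328, Marcus 502. Marcus has a majority.

Marcus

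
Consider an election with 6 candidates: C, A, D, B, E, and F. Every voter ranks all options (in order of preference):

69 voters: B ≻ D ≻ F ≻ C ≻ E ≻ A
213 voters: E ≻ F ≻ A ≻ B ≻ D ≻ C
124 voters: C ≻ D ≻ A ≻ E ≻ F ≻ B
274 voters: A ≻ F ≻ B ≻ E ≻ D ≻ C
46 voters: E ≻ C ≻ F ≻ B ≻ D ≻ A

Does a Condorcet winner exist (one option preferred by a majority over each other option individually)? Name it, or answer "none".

A

A vs C: 487–239 for A.
A vs D: 487–239 for A.
A vs B: 611–115 for A.
A vs E: 398–328 for A.
A vs F: 398–328 for A.
A beats every other option head-to-head.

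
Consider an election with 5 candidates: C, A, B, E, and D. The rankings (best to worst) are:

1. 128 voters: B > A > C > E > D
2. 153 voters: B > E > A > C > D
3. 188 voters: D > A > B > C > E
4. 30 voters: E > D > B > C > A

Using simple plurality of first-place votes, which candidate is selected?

B

First-place votes: C 0, A 0, B 281, E 30, D 188.
B has the most first-place votes.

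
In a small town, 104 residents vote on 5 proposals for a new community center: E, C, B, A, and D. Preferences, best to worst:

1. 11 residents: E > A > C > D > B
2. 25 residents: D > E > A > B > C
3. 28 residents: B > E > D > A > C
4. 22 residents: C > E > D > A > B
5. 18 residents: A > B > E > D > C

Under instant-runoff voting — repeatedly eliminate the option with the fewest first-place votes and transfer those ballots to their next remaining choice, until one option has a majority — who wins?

Round 1: E 11, C 22, B 28, A 18, D 25. Eliminate E.
Round 2: C 22, B 28, A 29, D 25. Eliminate C.
Round 3: B 28, A 29, D 47. Eliminate B.
Round 4: A 29, D 75. D has a majority.

D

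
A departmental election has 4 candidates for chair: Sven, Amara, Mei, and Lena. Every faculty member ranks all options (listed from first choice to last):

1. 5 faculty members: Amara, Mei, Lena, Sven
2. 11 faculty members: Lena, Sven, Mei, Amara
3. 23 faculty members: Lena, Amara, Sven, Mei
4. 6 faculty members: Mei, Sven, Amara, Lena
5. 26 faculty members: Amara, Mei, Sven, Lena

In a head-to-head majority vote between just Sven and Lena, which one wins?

Lena

Voters preferring Sven to Lena: 32; preferring Lena to Sven: 39.
Lena wins the head-to-head.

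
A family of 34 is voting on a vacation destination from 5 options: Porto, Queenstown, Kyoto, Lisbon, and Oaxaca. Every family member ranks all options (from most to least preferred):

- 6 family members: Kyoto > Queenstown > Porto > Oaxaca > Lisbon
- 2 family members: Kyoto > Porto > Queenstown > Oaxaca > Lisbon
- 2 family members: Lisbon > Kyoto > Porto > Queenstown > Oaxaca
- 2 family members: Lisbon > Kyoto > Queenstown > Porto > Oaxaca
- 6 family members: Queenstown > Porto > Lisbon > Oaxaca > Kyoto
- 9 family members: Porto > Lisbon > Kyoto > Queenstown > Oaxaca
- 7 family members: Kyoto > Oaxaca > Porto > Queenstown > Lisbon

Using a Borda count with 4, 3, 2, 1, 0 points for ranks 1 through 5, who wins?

Porto

Porto: 6·2 + 2·3 + 2·2 + 2·1 + 6·3 + 9·4 + 7·2 = 92
Queenstown: 6·3 + 2·2 + 2·1 + 2·2 + 6·4 + 9·1 + 7·1 = 68
Kyoto: 6·4 + 2·4 + 2·3 + 2·3 + 6·0 + 9·2 + 7·4 = 90
Lisbon: 6·0 + 2·0 + 2·4 + 2·4 + 6·2 + 9·3 + 7·0 = 55
Oaxaca: 6·1 + 2·1 + 2·0 + 2·0 + 6·1 + 9·0 + 7·3 = 35
Porto has the highest Borda score (92).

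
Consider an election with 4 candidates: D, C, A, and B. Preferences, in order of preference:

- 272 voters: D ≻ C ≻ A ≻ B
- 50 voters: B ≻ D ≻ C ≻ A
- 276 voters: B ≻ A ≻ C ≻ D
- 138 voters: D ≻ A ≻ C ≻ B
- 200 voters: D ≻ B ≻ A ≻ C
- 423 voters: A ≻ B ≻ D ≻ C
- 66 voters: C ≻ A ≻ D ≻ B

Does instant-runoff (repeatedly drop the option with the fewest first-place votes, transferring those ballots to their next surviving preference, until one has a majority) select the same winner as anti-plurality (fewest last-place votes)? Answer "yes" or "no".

yes

Instant-runoff — R1 D 610, C 66, A 423, B 326 (C out); R2 D 610, A 489, B 326 (B out); R3 D 660, A 765 (A winner). Winner: A.
Anti-plurality — last-place votes: D 276, C 623, A 50, B 476. Winner: A.
The two methods agree.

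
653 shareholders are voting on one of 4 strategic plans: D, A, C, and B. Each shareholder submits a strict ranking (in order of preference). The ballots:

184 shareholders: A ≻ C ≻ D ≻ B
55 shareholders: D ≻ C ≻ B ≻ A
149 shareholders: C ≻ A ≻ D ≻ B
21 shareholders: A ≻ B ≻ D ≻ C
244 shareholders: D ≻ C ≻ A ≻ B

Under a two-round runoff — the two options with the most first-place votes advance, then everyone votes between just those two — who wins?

Round 1 first-place votes: D 299, A 205, C 149, B 0.
D and A advance.
Runoff: D is preferred to A by 299 voters; A by 354.
A wins the runoff.

A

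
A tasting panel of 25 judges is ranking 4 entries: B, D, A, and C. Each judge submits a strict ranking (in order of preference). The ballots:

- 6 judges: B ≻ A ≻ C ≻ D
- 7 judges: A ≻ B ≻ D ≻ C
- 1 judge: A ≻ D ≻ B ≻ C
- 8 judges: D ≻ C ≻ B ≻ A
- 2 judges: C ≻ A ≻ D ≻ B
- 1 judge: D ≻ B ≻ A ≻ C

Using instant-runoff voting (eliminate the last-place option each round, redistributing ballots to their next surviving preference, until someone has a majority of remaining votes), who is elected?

A

Round 1: B 6, D 9, A 8, C 2. Eliminate C.
Round 2: B 6, D 9, A 10. Eliminate B.
Round 3: D 9, A 16. A has a majority.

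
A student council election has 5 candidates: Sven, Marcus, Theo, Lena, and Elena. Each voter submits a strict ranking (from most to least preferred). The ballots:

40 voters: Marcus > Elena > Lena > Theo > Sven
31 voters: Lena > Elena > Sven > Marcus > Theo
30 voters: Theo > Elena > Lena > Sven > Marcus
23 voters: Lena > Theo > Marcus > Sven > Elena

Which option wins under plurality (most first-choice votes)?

Lena

First-place votes: Sven 0, Marcus 40, Theo 30, Lena 54, Elena 0.
Lena has the most first-place votes.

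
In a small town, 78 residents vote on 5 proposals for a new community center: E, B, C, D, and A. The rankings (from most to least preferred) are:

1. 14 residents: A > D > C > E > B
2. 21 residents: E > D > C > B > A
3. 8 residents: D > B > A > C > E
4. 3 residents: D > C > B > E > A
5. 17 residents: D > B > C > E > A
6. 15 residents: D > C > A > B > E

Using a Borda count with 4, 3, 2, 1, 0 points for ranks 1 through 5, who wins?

D

E: 14·1 + 21·4 + 8·0 + 3·1 + 17·1 + 15·0 = 118
B: 14·0 + 21·1 + 8·3 + 3·2 + 17·3 + 15·1 = 117
C: 14·2 + 21·2 + 8·1 + 3·3 + 17·2 + 15·3 = 166
D: 14·3 + 21·3 + 8·4 + 3·4 + 17·4 + 15·4 = 277
A: 14·4 + 21·0 + 8·2 + 3·0 + 17·0 + 15·2 = 102
D has the highest Borda score (277).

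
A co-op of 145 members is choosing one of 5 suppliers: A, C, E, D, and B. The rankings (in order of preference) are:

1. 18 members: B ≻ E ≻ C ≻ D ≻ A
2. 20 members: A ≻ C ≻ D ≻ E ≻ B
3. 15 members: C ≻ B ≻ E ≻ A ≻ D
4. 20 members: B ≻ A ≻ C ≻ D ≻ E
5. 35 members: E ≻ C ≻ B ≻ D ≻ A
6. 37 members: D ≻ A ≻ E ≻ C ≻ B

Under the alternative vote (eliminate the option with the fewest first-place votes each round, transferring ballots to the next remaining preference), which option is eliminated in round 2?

Round 1: A 20, C 15, E 35, D 37, B 38. Eliminate C.
Round 2: A 20, E 35, D 37, B 53. Eliminate A.

A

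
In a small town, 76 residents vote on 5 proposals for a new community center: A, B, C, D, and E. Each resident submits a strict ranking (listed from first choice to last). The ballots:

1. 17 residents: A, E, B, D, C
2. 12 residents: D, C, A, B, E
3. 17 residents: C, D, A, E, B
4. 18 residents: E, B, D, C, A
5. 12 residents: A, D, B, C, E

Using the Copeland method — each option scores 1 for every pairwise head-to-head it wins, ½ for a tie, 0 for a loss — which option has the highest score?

A: beats B and E; loses to C and D → score 2.
B: beats C; loses to A, D, and E → score 1.
C: beats A and E; loses to B and D → score 2.
D: beats A, B, C, and E → score 4.
E: beats B; loses to A, C, and D → score 1.
D has the best pairwise record.

D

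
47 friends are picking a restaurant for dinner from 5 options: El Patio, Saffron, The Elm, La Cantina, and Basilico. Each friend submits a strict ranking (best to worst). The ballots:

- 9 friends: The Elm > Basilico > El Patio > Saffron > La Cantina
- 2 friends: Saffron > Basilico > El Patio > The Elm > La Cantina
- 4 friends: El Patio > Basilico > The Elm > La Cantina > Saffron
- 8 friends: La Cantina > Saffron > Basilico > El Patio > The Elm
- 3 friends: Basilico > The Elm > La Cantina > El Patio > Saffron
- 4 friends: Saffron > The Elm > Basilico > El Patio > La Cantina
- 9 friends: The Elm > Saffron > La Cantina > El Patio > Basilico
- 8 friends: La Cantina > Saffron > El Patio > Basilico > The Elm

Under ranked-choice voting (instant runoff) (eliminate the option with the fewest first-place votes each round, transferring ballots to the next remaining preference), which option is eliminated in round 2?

El Patio

Round 1: El Patio 4, Saffron 6, The Elm 18, La Cantina 16, Basilico 3. Eliminate Basilico.
Round 2: El Patio 4, Saffron 6, The Elm 21, La Cantina 16. Eliminate El Patio.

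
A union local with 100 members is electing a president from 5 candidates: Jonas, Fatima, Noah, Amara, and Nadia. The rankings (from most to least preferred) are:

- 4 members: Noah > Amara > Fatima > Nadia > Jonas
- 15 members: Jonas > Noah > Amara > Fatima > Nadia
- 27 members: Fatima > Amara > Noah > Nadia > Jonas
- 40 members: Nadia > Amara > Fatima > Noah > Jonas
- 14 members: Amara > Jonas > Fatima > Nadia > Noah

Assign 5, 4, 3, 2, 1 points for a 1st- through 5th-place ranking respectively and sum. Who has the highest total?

Jonas: 4·1 + 15·5 + 27·1 + 40·1 + 14·4 = 202
Fatima: 4·3 + 15·2 + 27·5 + 40·3 + 14·3 = 339
Noah: 4·5 + 15·4 + 27·3 + 40·2 + 14·1 = 255
Amara: 4·4 + 15·3 + 27·4 + 40·4 + 14·5 = 399
Nadia: 4·2 + 15·1 + 27·2 + 40·5 + 14·2 = 305
Amara has the highest Borda score (399).

Amara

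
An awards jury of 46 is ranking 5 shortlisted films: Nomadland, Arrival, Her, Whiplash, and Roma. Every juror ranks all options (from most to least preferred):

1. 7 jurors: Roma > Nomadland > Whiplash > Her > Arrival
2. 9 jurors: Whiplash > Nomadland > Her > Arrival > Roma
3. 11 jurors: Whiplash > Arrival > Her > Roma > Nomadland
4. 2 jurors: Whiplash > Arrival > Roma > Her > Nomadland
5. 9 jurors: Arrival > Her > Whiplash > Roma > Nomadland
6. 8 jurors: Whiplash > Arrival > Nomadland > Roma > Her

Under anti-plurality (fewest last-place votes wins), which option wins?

Last-place votes: Nomadland 22, Arrival 7, Her 8, Whiplash 0, Roma 9.
Whiplash is ranked last by the fewest voters, so Whiplash wins.

Whiplash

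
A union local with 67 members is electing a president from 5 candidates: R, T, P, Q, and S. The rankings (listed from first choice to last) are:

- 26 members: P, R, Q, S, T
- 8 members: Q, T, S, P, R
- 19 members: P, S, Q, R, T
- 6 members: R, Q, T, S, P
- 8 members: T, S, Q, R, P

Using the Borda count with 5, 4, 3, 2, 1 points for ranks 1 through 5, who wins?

P

R: 26·4 + 8·1 + 19·2 + 6·5 + 8·2 = 196
T: 26·1 + 8·4 + 19·1 + 6·3 + 8·5 = 135
P: 26·5 + 8·2 + 19·5 + 6·1 + 8·1 = 255
Q: 26·3 + 8·5 + 19·3 + 6·4 + 8·3 = 223
S: 26·2 + 8·3 + 19·4 + 6·2 + 8·4 = 196
P has the highest Borda score (255).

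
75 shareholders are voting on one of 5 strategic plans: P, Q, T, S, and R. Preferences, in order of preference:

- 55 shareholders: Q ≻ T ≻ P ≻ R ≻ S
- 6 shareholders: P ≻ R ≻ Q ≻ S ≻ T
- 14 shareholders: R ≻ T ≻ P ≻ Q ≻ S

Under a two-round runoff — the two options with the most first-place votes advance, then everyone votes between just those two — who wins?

Q

Round 1 first-place votes: P 6, Q 55, T 0, S 0, R 14.
Q and R advance.
Runoff: Q is preferred to R by 55 voters; R by 20.
Q wins the runoff.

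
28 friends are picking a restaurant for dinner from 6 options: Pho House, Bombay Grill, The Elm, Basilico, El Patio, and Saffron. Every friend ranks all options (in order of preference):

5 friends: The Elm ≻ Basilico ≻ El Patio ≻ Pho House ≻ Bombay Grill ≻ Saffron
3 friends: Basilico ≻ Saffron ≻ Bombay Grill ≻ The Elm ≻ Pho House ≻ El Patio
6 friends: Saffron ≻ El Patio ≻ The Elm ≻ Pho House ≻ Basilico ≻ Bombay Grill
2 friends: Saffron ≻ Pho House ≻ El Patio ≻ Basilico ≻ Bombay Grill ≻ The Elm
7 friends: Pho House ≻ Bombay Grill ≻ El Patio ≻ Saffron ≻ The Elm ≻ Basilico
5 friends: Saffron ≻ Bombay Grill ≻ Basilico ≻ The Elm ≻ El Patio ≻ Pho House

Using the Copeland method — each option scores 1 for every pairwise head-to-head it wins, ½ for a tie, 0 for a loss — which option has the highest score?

Saffron

Pho House: beats Bombay Grill and Basilico; loses to The Elm, El Patio, and Saffron → score 2.
Bombay Grill: beats The Elm and El Patio; loses to Pho House, Basilico, and Saffron → score 2.
The Elm: beats Pho House and Basilico; loses to Bombay Grill, El Patio, and Saffron → score 2.
Basilico: beats Bombay Grill; loses to Pho House, The Elm, El Patio, and Saffron → score 1.
El Patio: beats Pho House, The Elm, and Basilico; loses to Bombay Grill and Saffron → score 3.
Saffron: beats Pho House, Bombay Grill, The Elm, Basilico, and El Patio → score 5.
Saffron has the best pairwise record.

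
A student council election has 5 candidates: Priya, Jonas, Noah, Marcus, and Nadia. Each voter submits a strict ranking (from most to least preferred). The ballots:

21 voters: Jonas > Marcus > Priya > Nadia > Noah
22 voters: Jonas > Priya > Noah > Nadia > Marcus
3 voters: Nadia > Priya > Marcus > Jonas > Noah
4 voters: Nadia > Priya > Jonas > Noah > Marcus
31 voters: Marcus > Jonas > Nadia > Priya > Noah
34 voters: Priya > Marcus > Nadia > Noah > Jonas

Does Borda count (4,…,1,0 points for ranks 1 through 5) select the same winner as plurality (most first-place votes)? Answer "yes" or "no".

Borda — scores: Priya 296, Jonas 276, Noah 82, Marcus 295, Nadia 201. Winner: Priya.
Plurality — first-place votes: Priya 34, Jonas 43, Noah 0, Marcus 31, Nadia 7. Winner: Jonas.
The two methods disagree.

no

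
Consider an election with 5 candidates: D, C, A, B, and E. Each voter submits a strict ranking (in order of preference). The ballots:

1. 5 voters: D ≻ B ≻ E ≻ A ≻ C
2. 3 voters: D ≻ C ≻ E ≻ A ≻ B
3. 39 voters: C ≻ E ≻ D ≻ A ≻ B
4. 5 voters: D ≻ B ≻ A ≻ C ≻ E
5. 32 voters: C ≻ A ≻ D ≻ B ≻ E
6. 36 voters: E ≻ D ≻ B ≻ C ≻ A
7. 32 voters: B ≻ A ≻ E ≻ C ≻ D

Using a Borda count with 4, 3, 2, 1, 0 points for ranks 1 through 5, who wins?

C

D: 5·4 + 3·4 + 39·2 + 5·4 + 32·2 + 36·3 + 32·0 = 302
C: 5·0 + 3·3 + 39·4 + 5·1 + 32·4 + 36·1 + 32·1 = 366
A: 5·1 + 3·1 + 39·1 + 5·2 + 32·3 + 36·0 + 32·3 = 249
B: 5·3 + 3·0 + 39·0 + 5·3 + 32·1 + 36·2 + 32·4 = 262
E: 5·2 + 3·2 + 39·3 + 5·0 + 32·0 + 36·4 + 32·2 = 341
C has the highest Borda score (366).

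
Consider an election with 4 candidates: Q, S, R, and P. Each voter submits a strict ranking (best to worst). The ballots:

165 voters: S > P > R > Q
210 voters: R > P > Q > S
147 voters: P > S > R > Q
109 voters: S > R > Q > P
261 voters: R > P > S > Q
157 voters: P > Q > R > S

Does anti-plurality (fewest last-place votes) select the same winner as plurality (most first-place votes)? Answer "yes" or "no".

Anti-plurality — last-place votes: Q 573, S 367, R 0, P 109. Winner: R.
Plurality — first-place votes: Q 0, S 274, R 471, P 304. Winner: R.
The two methods agree.

yes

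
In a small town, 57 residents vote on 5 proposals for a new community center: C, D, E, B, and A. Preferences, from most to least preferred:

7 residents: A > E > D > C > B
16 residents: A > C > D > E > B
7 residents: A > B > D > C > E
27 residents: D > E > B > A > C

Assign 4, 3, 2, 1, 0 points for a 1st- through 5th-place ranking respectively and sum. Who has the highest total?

C: 7·1 + 16·3 + 7·1 + 27·0 = 62
D: 7·2 + 16·2 + 7·2 + 27·4 = 168
E: 7·3 + 16·1 + 7·0 + 27·3 = 118
B: 7·0 + 16·0 + 7·3 + 27·2 = 75
A: 7·4 + 16·4 + 7·4 + 27·1 = 147
D has the highest Borda score (168).

D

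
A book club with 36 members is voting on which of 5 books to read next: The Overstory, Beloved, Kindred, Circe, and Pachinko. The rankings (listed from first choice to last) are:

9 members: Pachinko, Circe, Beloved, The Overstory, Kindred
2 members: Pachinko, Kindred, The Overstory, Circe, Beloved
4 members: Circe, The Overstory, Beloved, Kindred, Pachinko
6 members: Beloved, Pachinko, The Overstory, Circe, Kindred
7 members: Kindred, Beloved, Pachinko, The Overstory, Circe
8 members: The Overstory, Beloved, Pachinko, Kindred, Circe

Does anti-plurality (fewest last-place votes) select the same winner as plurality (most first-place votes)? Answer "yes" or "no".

Anti-plurality — last-place votes: The Overstory 0, Beloved 2, Kindred 15, Circe 15, Pachinko 4. Winner: The Overstory.
Plurality — first-place votes: The Overstory 8, Beloved 6, Kindred 7, Circe 4, Pachinko 11. Winner: Pachinko.
The two methods disagree.

no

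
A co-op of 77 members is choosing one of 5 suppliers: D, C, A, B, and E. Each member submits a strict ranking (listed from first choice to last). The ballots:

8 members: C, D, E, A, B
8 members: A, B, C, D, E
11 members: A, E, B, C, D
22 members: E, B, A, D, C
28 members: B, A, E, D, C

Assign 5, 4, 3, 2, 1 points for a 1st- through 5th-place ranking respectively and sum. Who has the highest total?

D: 8·4 + 8·2 + 11·1 + 22·2 + 28·2 = 159
C: 8·5 + 8·3 + 11·2 + 22·1 + 28·1 = 136
A: 8·2 + 8·5 + 11·5 + 22·3 + 28·4 = 289
B: 8·1 + 8·4 + 11·3 + 22·4 + 28·5 = 301
E: 8·3 + 8·1 + 11·4 + 22·5 + 28·3 = 270
B has the highest Borda score (301).

B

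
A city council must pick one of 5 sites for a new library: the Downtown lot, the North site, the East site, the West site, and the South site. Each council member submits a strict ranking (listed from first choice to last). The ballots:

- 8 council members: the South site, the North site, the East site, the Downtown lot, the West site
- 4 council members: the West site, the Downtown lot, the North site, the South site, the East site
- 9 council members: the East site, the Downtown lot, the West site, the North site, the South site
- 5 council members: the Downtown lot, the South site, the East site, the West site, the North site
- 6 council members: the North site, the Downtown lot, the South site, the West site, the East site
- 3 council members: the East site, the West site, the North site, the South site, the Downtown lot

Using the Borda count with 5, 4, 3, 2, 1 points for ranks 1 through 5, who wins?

the Downtown lot: 8·2 + 4·4 + 9·4 + 5·5 + 6·4 + 3·1 = 120
the North site: 8·4 + 4·3 + 9·2 + 5·1 + 6·5 + 3·3 = 106
the East site: 8·3 + 4·1 + 9·5 + 5·3 + 6·1 + 3·5 = 109
the West site: 8·1 + 4·5 + 9·3 + 5·2 + 6·2 + 3·4 = 89
the South site: 8·5 + 4·2 + 9·1 + 5·4 + 6·3 + 3·2 = 101
the Downtown lot has the highest Borda score (120).

the Downtown lot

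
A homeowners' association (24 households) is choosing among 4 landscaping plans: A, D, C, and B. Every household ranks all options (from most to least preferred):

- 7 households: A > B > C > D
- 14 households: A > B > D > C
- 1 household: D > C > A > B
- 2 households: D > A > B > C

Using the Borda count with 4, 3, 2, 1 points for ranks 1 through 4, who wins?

A: 7·4 + 14·4 + 1·2 + 2·3 = 92
D: 7·1 + 14·2 + 1·4 + 2·4 = 47
C: 7·2 + 14·1 + 1·3 + 2·1 = 33
B: 7·3 + 14·3 + 1·1 + 2·2 = 68
A has the highest Borda score (92).

A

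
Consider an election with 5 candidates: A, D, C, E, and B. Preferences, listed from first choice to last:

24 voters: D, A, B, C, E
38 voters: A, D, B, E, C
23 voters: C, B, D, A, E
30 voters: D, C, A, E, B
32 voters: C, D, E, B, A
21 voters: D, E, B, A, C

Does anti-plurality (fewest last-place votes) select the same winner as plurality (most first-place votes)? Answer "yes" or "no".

Anti-plurality — last-place votes: A 32, D 0, C 59, E 47, B 30. Winner: D.
Plurality — first-place votes: A 38, D 75, C 55, E 0, B 0. Winner: D.
The two methods agree.

yes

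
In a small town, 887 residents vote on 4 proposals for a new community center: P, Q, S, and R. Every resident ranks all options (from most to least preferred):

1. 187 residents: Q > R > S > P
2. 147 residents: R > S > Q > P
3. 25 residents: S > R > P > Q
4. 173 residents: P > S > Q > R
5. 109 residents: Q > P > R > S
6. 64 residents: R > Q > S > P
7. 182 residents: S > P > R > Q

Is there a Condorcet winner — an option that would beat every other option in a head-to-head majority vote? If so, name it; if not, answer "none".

Checking pairwise contests:
Q beats P 507–380.
S beats Q 527–360.
R beats S 507–380.
P beats R 464–423.
Every option loses at least one head-to-head, so there is no Condorcet winner.

none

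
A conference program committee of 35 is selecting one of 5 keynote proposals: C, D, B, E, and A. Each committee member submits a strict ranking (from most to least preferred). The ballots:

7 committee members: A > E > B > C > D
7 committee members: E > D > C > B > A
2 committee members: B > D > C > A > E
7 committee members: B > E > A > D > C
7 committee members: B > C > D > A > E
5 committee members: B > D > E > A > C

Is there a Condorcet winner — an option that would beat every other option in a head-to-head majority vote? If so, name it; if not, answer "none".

B vs C: 28–7 for B.
B vs D: 28–7 for B.
B vs E: 21–14 for B.
B vs A: 28–7 for B.
B beats every other option head-to-head.

B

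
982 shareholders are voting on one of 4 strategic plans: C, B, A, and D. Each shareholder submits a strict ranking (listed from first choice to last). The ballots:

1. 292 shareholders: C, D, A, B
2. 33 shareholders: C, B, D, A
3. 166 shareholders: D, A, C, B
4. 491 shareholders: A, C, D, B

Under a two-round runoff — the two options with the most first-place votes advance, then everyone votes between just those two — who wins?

Round 1 first-place votes: C 325, B 0, A 491, D 166.
A and C advance.
Runoff: A is preferred to C by 657 voters; C by 325.
A wins the runoff.

A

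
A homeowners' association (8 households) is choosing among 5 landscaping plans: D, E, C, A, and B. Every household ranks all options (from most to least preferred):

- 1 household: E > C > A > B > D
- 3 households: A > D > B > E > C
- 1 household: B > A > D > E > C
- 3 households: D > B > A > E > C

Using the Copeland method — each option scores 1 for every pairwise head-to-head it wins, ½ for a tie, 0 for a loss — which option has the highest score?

D: beats E, C, and B; loses to A → score 3.
E: beats C; loses to D, A, and B → score 1.
C: loses to D, E, A, and B → score 0.
A: beats D, E, and C; ties B → score 3.5.
B: beats E and C; ties A; loses to D → score 2.5.
A has the best pairwise record.

A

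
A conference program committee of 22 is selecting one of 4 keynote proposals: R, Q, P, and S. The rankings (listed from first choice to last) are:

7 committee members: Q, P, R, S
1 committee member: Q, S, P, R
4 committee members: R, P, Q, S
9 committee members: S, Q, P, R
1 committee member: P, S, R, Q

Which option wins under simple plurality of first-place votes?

First-place votes: R 4, Q 8, P 1, S 9.
S has the most first-place votes.

S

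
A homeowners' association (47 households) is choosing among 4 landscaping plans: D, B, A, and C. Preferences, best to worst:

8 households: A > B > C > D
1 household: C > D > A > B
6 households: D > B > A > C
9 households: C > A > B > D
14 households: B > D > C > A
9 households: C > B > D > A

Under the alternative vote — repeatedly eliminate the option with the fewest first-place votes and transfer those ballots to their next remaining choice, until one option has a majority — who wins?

B

Round 1: D 6, B 14, A 8, C 19. Eliminate D.
Round 2: B 20, A 8, C 19. Eliminate A.
Round 3: B 28, C 19. B has a majority.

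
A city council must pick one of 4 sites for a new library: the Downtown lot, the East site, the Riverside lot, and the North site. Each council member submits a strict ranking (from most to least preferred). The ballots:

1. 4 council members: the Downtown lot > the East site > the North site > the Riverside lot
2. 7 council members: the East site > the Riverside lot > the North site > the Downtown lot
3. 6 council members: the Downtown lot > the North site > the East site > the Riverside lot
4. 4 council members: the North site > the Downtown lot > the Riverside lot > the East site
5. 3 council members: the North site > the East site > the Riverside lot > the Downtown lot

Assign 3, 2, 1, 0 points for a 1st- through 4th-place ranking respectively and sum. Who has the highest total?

the Downtown lot: 4·3 + 7·0 + 6·3 + 4·2 + 3·0 = 38
the East site: 4·2 + 7·3 + 6·1 + 4·0 + 3·2 = 41
the Riverside lot: 4·0 + 7·2 + 6·0 + 4·1 + 3·1 = 21
the North site: 4·1 + 7·1 + 6·2 + 4·3 + 3·3 = 44
the North site has the highest Borda score (44).

the North site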